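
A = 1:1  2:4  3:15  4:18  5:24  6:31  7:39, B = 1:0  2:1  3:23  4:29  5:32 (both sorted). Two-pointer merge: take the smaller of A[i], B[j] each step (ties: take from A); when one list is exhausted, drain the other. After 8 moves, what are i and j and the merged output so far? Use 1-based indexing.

i=6, j=4, merged so far=[0, 1, 1, 4, 15, 18, 23, 24]

i=1 j=1: A[i]=1>B[j]=0 take 0, j++
i=1 j=2: A[i]=1<=B[j]=1 take 1, i++
i=2 j=2: A[i]=4>B[j]=1 take 1, j++
i=2 j=3: A[i]=4<=B[j]=23 take 4, i++
i=3 j=3: A[i]=15<=B[j]=23 take 15, i++
i=4 j=3: A[i]=18<=B[j]=23 take 18, i++
i=5 j=3: A[i]=24>B[j]=23 take 23, j++
i=5 j=4: A[i]=24<=B[j]=29 take 24, i++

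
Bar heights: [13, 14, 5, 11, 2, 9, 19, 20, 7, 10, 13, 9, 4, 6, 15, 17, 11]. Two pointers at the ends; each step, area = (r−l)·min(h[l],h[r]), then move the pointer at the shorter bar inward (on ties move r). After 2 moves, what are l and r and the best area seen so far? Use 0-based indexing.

l=1, r=15, best area=195

[0,16] min(13,11)*16=176 best=176 * → r--
[0,15] min(13,17)*15=195 best=195 * → l++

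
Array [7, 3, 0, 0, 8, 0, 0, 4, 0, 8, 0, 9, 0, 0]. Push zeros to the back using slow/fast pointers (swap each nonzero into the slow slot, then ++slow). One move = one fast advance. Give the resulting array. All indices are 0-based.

[7, 3, 8, 4, 8, 9, 0, 0, 0, 0, 0, 0, 0, 0]

slow=0 fast=0: a[fast]=7≠0 swap→a[0]=7, slow++,fast++
slow=1 fast=1: a[fast]=3≠0 swap→a[1]=3, slow++,fast++
slow=2 fast=2: a[fast]=0, fast++
slow=2 fast=3: a[fast]=0, fast++
slow=2 fast=4: a[fast]=8≠0 swap→a[2]=8, slow++,fast++
slow=3 fast=5: a[fast]=0, fast++
slow=3 fast=6: a[fast]=0, fast++
slow=3 fast=7: a[fast]=4≠0 swap→a[3]=4, slow++,fast++
slow=4 fast=8: a[fast]=0, fast++
slow=4 fast=9: a[fast]=8≠0 swap→a[4]=8, slow++,fast++
slow=5 fast=10: a[fast]=0, fast++
slow=5 fast=11: a[fast]=9≠0 swap→a[5]=9, slow++,fast++
slow=6 fast=12: a[fast]=0, fast++
slow=6 fast=13: a[fast]=0, fast++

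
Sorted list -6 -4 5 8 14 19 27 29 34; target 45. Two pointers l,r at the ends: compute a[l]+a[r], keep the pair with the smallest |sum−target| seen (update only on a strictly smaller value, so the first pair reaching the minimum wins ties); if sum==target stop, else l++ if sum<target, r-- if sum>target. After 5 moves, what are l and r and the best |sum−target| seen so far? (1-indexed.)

l=1 r=9: -6+34=28 d=17 *, l++
l=2 r=9: -4+34=30 d=15 *, l++
l=3 r=9: 5+34=39 d=6 *, l++
l=4 r=9: 8+34=42 d=3 *, l++
l=5 r=9: 14+34=48 d=3, r--

l=5, r=8, best |Δ|=3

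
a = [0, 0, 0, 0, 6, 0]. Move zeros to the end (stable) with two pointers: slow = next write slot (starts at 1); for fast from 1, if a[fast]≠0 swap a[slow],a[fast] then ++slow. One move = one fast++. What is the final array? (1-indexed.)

(s=1,f=1) a[fast]=0 → fast++
(s=1,f=2) a[fast]=0 → fast++
(s=1,f=3) a[fast]=0 → fast++
(s=1,f=4) a[fast]=0 → fast++
(s=1,f=5) a[fast]=6≠0 swap→a[1]=6 → slow++,fast++
(s=2,f=6) a[fast]=0 → fast++

[6, 0, 0, 0, 0, 0]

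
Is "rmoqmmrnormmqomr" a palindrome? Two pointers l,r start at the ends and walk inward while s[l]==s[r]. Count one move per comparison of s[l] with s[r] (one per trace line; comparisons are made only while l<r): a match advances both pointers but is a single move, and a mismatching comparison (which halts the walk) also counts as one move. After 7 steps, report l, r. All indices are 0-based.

l=7, r=8

[0,15] 'r'=='r' → l++,r--
[1,14] 'm'=='m' → l++,r--
[2,13] 'o'=='o' → l++,r--
[3,12] 'q'=='q' → l++,r--
[4,11] 'm'=='m' → l++,r--
[5,10] 'm'=='m' → l++,r--
[6,9] 'r'=='r' → l++,r--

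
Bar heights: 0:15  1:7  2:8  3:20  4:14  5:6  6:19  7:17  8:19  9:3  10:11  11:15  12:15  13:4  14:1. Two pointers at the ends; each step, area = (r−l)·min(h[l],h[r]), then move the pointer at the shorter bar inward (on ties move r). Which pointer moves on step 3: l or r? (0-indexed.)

r

[0,14] min(15,1)*14=14 best=14 * → r--
[0,13] min(15,4)*13=52 best=52 * → r--
[0,12] min(15,15)*12=180 best=180 * → r--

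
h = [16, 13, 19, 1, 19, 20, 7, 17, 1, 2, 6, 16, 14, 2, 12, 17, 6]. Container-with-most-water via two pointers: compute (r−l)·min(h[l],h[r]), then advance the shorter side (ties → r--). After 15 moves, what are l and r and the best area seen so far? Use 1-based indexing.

l=5, r=6, best area=240

l=1 r=17: min(16,6)*16=96 best=96 *, r--
l=1 r=16: min(16,17)*15=240 best=240 *, l++
l=2 r=16: min(13,17)*14=182 best=240, l++
l=3 r=16: min(19,17)*13=221 best=240, r--
l=3 r=15: min(19,12)*12=144 best=240, r--
l=3 r=14: min(19,2)*11=22 best=240, r--
l=3 r=13: min(19,14)*10=140 best=240, r--
l=3 r=12: min(19,16)*9=144 best=240, r--
l=3 r=11: min(19,6)*8=48 best=240, r--
l=3 r=10: min(19,2)*7=14 best=240, r--
l=3 r=9: min(19,1)*6=6 best=240, r--
l=3 r=8: min(19,17)*5=85 best=240, r--
l=3 r=7: min(19,7)*4=28 best=240, r--
l=3 r=6: min(19,20)*3=57 best=240, l++
l=4 r=6: min(1,20)*2=2 best=240, l++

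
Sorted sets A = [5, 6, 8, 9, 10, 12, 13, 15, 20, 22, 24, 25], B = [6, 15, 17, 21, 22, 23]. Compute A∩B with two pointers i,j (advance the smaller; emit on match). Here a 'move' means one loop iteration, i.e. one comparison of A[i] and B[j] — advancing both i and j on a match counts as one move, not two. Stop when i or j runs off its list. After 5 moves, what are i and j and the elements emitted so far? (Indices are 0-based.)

i=5, j=1, emitted=[6]

i=0 j=0: 5<6, i++
i=1 j=0: 6==6 emit, i++,j++
i=2 j=1: 8<15, i++
i=3 j=1: 9<15, i++
i=4 j=1: 10<15, i++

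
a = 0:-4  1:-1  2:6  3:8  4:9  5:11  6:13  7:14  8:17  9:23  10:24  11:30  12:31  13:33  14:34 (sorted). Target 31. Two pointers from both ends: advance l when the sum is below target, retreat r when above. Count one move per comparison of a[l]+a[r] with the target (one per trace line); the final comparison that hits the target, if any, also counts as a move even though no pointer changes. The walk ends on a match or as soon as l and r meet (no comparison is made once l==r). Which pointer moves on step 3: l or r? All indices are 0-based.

r

[0,14] -4+34=30 <31 → l++
[1,14] -1+34=33 >31 → r--
[1,13] -1+33=32 >31 → r--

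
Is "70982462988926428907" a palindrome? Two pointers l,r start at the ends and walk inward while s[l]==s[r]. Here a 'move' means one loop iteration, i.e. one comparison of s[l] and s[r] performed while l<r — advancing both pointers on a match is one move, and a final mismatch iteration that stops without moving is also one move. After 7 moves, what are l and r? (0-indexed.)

[0,19] '7'=='7' → l++,r--
[1,18] '0'=='0' → l++,r--
[2,17] '9'=='9' → l++,r--
[3,16] '8'=='8' → l++,r--
[4,15] '2'=='2' → l++,r--
[5,14] '4'=='4' → l++,r--
[6,13] '6'=='6' → l++,r--

l=7, r=12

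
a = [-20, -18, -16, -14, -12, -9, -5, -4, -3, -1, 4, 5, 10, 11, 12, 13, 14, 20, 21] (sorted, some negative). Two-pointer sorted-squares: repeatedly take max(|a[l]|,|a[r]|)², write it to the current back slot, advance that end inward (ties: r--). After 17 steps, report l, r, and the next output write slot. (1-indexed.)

[1,19] |-20|<=|21| out[19]=441 → r--
[1,18] |-20|<=|20| out[18]=400 → r--
[1,17] |-20|>|14| out[17]=400 → l++
[2,17] |-18|>|14| out[16]=324 → l++
[3,17] |-16|>|14| out[15]=256 → l++
[4,17] |-14|<=|14| out[14]=196 → r--
[4,16] |-14|>|13| out[13]=196 → l++
[5,16] |-12|<=|13| out[12]=169 → r--
[5,15] |-12|<=|12| out[11]=144 → r--
[5,14] |-12|>|11| out[10]=144 → l++
[6,14] |-9|<=|11| out[9]=121 → r--
[6,13] |-9|<=|10| out[8]=100 → r--
[6,12] |-9|>|5| out[7]=81 → l++
[7,12] |-5|<=|5| out[6]=25 → r--
[7,11] |-5|>|4| out[5]=25 → l++
[8,11] |-4|<=|4| out[4]=16 → r--
[8,10] |-4|>|-1| out[3]=16 → l++

l=9, r=10, next write slot=2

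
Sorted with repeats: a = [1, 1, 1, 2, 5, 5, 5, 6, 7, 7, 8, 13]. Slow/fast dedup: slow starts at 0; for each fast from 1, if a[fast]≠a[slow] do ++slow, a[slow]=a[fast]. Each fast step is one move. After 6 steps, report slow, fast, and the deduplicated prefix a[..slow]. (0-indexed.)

slow=0 fast=1: a[fast]=1=a[slow] dup, fast++
slow=0 fast=2: a[fast]=1=a[slow] dup, fast++
slow=0 fast=3: a[fast]=2≠a[slow]=1 write a[1]=2, slow++,fast++
slow=1 fast=4: a[fast]=5≠a[slow]=2 write a[2]=5, slow++,fast++
slow=2 fast=5: a[fast]=5=a[slow] dup, fast++
slow=2 fast=6: a[fast]=5=a[slow] dup, fast++

slow=2, fast=7, prefix=[1, 2, 5]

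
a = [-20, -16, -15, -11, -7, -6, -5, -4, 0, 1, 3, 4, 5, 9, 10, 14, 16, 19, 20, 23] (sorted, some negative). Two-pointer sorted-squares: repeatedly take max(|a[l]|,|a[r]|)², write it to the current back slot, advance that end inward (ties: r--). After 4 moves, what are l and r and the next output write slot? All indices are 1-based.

l=2, r=17, next write slot=16

[1,20] |-20|<=|23| out[20]=529 → r--
[1,19] |-20|<=|20| out[19]=400 → r--
[1,18] |-20|>|19| out[18]=400 → l++
[2,18] |-16|<=|19| out[17]=361 → r--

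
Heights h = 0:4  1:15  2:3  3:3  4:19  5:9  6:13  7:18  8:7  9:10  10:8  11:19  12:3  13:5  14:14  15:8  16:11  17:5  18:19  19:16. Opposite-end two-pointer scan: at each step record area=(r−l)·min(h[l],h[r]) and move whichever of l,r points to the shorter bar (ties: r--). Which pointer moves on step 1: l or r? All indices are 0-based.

[0,19] min(4,16)*19=76 best=76 * → l++

l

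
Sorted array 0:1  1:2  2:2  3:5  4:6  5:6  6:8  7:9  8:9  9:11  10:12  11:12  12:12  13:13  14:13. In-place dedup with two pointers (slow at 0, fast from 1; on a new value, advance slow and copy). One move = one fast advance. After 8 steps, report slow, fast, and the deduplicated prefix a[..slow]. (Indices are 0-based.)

(s=0,f=1) a[fast]=2≠a[slow]=1 write a[1]=2 → slow++,fast++
(s=1,f=2) a[fast]=2=a[slow] dup → fast++
(s=1,f=3) a[fast]=5≠a[slow]=2 write a[2]=5 → slow++,fast++
(s=2,f=4) a[fast]=6≠a[slow]=5 write a[3]=6 → slow++,fast++
(s=3,f=5) a[fast]=6=a[slow] dup → fast++
(s=3,f=6) a[fast]=8≠a[slow]=6 write a[4]=8 → slow++,fast++
(s=4,f=7) a[fast]=9≠a[slow]=8 write a[5]=9 → slow++,fast++
(s=5,f=8) a[fast]=9=a[slow] dup → fast++

slow=5, fast=9, prefix=[1, 2, 5, 6, 8, 9]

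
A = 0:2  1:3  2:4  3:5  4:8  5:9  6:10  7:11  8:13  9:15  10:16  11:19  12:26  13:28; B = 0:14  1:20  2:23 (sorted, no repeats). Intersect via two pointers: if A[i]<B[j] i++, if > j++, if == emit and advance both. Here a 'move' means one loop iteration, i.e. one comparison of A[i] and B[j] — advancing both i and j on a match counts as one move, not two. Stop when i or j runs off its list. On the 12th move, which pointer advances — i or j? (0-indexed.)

i

i=0 j=0: 2<14, i++
i=1 j=0: 3<14, i++
i=2 j=0: 4<14, i++
i=3 j=0: 5<14, i++
i=4 j=0: 8<14, i++
i=5 j=0: 9<14, i++
i=6 j=0: 10<14, i++
i=7 j=0: 11<14, i++
i=8 j=0: 13<14, i++
i=9 j=0: 15>14, j++
i=9 j=1: 15<20, i++
i=10 j=1: 16<20, i++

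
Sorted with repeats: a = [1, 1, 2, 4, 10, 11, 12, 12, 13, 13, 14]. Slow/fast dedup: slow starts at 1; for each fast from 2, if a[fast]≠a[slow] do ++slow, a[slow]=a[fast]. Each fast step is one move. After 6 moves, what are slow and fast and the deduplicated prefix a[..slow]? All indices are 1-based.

(s=1,f=2) a[fast]=1=a[slow] dup → fast++
(s=1,f=3) a[fast]=2≠a[slow]=1 write a[2]=2 → slow++,fast++
(s=2,f=4) a[fast]=4≠a[slow]=2 write a[3]=4 → slow++,fast++
(s=3,f=5) a[fast]=10≠a[slow]=4 write a[4]=10 → slow++,fast++
(s=4,f=6) a[fast]=11≠a[slow]=10 write a[5]=11 → slow++,fast++
(s=5,f=7) a[fast]=12≠a[slow]=11 write a[6]=12 → slow++,fast++

slow=6, fast=8, prefix=[1, 2, 4, 10, 11, 12]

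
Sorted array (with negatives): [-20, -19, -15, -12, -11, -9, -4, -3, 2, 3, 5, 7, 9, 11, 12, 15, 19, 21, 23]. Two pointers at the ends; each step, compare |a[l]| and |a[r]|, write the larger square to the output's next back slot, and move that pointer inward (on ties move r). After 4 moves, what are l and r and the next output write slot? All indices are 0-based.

l=0 r=18: |-20|<=|23| out[18]=529, r--
l=0 r=17: |-20|<=|21| out[17]=441, r--
l=0 r=16: |-20|>|19| out[16]=400, l++
l=1 r=16: |-19|<=|19| out[15]=361, r--

l=1, r=15, next write slot=14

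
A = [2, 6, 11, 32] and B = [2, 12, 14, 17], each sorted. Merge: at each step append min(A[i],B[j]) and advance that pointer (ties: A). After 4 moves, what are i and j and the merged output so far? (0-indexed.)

i=3, j=1, merged so far=[2, 2, 6, 11]

[i=0,j=0] A[i]=2<=B[j]=2 take 2 → i++
[i=1,j=0] A[i]=6>B[j]=2 take 2 → j++
[i=1,j=1] A[i]=6<=B[j]=12 take 6 → i++
[i=2,j=1] A[i]=11<=B[j]=12 take 11 → i++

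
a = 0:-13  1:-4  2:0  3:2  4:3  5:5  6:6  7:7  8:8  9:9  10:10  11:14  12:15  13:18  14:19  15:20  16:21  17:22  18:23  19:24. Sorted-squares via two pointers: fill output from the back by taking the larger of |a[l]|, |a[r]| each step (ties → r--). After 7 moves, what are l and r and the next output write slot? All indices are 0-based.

l=0, r=12, next write slot=12

[0,19] |-13|<=|24| out[19]=576 → r--
[0,18] |-13|<=|23| out[18]=529 → r--
[0,17] |-13|<=|22| out[17]=484 → r--
[0,16] |-13|<=|21| out[16]=441 → r--
[0,15] |-13|<=|20| out[15]=400 → r--
[0,14] |-13|<=|19| out[14]=361 → r--
[0,13] |-13|<=|18| out[13]=324 → r--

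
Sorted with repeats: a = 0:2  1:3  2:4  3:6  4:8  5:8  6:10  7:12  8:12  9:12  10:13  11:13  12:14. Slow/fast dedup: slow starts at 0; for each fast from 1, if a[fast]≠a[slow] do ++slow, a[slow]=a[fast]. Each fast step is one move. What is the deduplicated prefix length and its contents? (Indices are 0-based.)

slow=0 fast=1: a[fast]=3≠a[slow]=2 write a[1]=3, slow++,fast++
slow=1 fast=2: a[fast]=4≠a[slow]=3 write a[2]=4, slow++,fast++
slow=2 fast=3: a[fast]=6≠a[slow]=4 write a[3]=6, slow++,fast++
slow=3 fast=4: a[fast]=8≠a[slow]=6 write a[4]=8, slow++,fast++
slow=4 fast=5: a[fast]=8=a[slow] dup, fast++
slow=4 fast=6: a[fast]=10≠a[slow]=8 write a[5]=10, slow++,fast++
slow=5 fast=7: a[fast]=12≠a[slow]=10 write a[6]=12, slow++,fast++
slow=6 fast=8: a[fast]=12=a[slow] dup, fast++
slow=6 fast=9: a[fast]=12=a[slow] dup, fast++
slow=6 fast=10: a[fast]=13≠a[slow]=12 write a[7]=13, slow++,fast++
slow=7 fast=11: a[fast]=13=a[slow] dup, fast++
slow=7 fast=12: a[fast]=14≠a[slow]=13 write a[8]=14, slow++,fast++

length 9; prefix = [2, 3, 4, 6, 8, 10, 12, 13, 14]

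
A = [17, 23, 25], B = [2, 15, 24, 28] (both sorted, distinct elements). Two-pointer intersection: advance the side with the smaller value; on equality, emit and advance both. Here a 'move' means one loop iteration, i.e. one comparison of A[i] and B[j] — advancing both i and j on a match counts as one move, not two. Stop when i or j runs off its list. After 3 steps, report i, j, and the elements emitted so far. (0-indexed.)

[i=0,j=0] 17>2 → j++
[i=0,j=1] 17>15 → j++
[i=0,j=2] 17<24 → i++

i=1, j=2, emitted=[]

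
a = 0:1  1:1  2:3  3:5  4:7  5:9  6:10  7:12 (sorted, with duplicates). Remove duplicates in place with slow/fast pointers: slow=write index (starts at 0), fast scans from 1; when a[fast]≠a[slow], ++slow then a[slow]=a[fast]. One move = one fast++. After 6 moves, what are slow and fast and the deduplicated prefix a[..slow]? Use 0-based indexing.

slow=0 fast=1: a[fast]=1=a[slow] dup, fast++
slow=0 fast=2: a[fast]=3≠a[slow]=1 write a[1]=3, slow++,fast++
slow=1 fast=3: a[fast]=5≠a[slow]=3 write a[2]=5, slow++,fast++
slow=2 fast=4: a[fast]=7≠a[slow]=5 write a[3]=7, slow++,fast++
slow=3 fast=5: a[fast]=9≠a[slow]=7 write a[4]=9, slow++,fast++
slow=4 fast=6: a[fast]=10≠a[slow]=9 write a[5]=10, slow++,fast++

slow=5, fast=7, prefix=[1, 3, 5, 7, 9, 10]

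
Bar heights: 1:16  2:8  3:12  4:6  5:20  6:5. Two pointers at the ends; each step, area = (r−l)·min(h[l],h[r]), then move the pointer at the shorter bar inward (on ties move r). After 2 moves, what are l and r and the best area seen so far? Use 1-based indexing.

l=2, r=5, best area=64

[1,6] min(16,5)*5=25 best=25 * → r--
[1,5] min(16,20)*4=64 best=64 * → l++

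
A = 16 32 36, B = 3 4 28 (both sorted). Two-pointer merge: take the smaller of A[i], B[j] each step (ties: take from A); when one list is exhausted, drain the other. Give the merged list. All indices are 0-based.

[3, 4, 16, 28, 32, 36]

i=0 j=0: A[i]=16>B[j]=3 take 3, j++
i=0 j=1: A[i]=16>B[j]=4 take 4, j++
i=0 j=2: A[i]=16<=B[j]=28 take 16, i++
i=1 j=2: A[i]=32>B[j]=28 take 28, j++
i=1 j=3: B done, take A[i]=32, i++
i=2 j=3: B done, take A[i]=36, i++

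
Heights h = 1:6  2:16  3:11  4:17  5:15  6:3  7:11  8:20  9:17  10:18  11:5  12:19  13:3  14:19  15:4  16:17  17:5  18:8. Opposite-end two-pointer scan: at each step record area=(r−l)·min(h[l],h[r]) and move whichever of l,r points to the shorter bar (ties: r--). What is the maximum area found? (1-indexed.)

max area = 224

l=1 r=18: min(6,8)*17=102 best=102 *, l++
l=2 r=18: min(16,8)*16=128 best=128 *, r--
l=2 r=17: min(16,5)*15=75 best=128, r--
l=2 r=16: min(16,17)*14=224 best=224 *, l++
l=3 r=16: min(11,17)*13=143 best=224, l++
l=4 r=16: min(17,17)*12=204 best=224, r--
l=4 r=15: min(17,4)*11=44 best=224, r--
l=4 r=14: min(17,19)*10=170 best=224, l++
l=5 r=14: min(15,19)*9=135 best=224, l++
l=6 r=14: min(3,19)*8=24 best=224, l++
l=7 r=14: min(11,19)*7=77 best=224, l++
l=8 r=14: min(20,19)*6=114 best=224, r--
l=8 r=13: min(20,3)*5=15 best=224, r--
l=8 r=12: min(20,19)*4=76 best=224, r--
l=8 r=11: min(20,5)*3=15 best=224, r--
l=8 r=10: min(20,18)*2=36 best=224, r--
l=8 r=9: min(20,17)*1=17 best=224, r--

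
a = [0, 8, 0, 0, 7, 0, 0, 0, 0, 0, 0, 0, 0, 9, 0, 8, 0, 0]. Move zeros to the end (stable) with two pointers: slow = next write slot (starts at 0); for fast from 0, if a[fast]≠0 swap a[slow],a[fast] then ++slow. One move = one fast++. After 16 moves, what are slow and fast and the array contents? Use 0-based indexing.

(s=0,f=0) a[fast]=0 → fast++
(s=0,f=1) a[fast]=8≠0 swap→a[0]=8 → slow++,fast++
(s=1,f=2) a[fast]=0 → fast++
(s=1,f=3) a[fast]=0 → fast++
(s=1,f=4) a[fast]=7≠0 swap→a[1]=7 → slow++,fast++
(s=2,f=5) a[fast]=0 → fast++
(s=2,f=6) a[fast]=0 → fast++
(s=2,f=7) a[fast]=0 → fast++
(s=2,f=8) a[fast]=0 → fast++
(s=2,f=9) a[fast]=0 → fast++
(s=2,f=10) a[fast]=0 → fast++
(s=2,f=11) a[fast]=0 → fast++
(s=2,f=12) a[fast]=0 → fast++
(s=2,f=13) a[fast]=9≠0 swap→a[2]=9 → slow++,fast++
(s=3,f=14) a[fast]=0 → fast++
(s=3,f=15) a[fast]=8≠0 swap→a[3]=8 → slow++,fast++

slow=4, fast=16, a=[8, 7, 9, 8, 0, 0, 0, 0, 0, 0, 0, 0, 0, 0, 0, 0, 0, 0]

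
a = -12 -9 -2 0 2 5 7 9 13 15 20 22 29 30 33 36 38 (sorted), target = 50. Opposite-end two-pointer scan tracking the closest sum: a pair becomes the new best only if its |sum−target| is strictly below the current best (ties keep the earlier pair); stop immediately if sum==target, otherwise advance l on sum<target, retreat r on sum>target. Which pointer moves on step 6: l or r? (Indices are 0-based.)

l=0 r=16: -12+38=26 d=24 *, l++
l=1 r=16: -9+38=29 d=21 *, l++
l=2 r=16: -2+38=36 d=14 *, l++
l=3 r=16: 0+38=38 d=12 *, l++
l=4 r=16: 2+38=40 d=10 *, l++
l=5 r=16: 5+38=43 d=7 *, l++

l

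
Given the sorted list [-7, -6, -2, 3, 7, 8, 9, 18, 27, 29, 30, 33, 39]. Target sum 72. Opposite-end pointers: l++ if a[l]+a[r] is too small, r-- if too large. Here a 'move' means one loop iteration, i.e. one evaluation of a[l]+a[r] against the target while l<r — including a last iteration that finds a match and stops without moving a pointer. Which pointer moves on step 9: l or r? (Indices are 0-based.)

[0,12] -7+39=32 <72 → l++
[1,12] -6+39=33 <72 → l++
[2,12] -2+39=37 <72 → l++
[3,12] 3+39=42 <72 → l++
[4,12] 7+39=46 <72 → l++
[5,12] 8+39=47 <72 → l++
[6,12] 9+39=48 <72 → l++
[7,12] 18+39=57 <72 → l++
[8,12] 27+39=66 <72 → l++

l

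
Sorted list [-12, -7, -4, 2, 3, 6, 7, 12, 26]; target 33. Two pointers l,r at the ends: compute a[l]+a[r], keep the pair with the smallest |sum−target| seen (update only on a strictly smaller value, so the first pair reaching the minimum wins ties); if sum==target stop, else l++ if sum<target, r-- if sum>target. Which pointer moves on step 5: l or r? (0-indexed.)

l

l=0 r=8: -12+26=14 d=19 *, l++
l=1 r=8: -7+26=19 d=14 *, l++
l=2 r=8: -4+26=22 d=11 *, l++
l=3 r=8: 2+26=28 d=5 *, l++
l=4 r=8: 3+26=29 d=4 *, l++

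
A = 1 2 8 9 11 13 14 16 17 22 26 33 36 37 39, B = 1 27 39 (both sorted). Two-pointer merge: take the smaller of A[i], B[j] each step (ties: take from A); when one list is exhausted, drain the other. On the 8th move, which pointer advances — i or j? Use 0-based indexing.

i

[i=0,j=0] A[i]=1<=B[j]=1 take 1 → i++
[i=1,j=0] A[i]=2>B[j]=1 take 1 → j++
[i=1,j=1] A[i]=2<=B[j]=27 take 2 → i++
[i=2,j=1] A[i]=8<=B[j]=27 take 8 → i++
[i=3,j=1] A[i]=9<=B[j]=27 take 9 → i++
[i=4,j=1] A[i]=11<=B[j]=27 take 11 → i++
[i=5,j=1] A[i]=13<=B[j]=27 take 13 → i++
[i=6,j=1] A[i]=14<=B[j]=27 take 14 → i++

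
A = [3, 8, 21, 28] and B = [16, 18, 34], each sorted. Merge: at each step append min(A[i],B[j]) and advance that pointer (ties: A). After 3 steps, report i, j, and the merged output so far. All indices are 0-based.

[i=0,j=0] A[i]=3<=B[j]=16 take 3 → i++
[i=1,j=0] A[i]=8<=B[j]=16 take 8 → i++
[i=2,j=0] A[i]=21>B[j]=16 take 16 → j++

i=2, j=1, merged so far=[3, 8, 16]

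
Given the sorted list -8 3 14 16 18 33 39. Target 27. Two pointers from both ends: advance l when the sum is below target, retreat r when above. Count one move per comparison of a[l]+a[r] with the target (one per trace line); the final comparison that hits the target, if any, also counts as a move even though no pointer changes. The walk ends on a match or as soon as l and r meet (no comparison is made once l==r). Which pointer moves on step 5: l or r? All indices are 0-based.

l=0 r=6: -8+39=31 >27, r--
l=0 r=5: -8+33=25 <27, l++
l=1 r=5: 3+33=36 >27, r--
l=1 r=4: 3+18=21 <27, l++
l=2 r=4: 14+18=32 >27, r--

r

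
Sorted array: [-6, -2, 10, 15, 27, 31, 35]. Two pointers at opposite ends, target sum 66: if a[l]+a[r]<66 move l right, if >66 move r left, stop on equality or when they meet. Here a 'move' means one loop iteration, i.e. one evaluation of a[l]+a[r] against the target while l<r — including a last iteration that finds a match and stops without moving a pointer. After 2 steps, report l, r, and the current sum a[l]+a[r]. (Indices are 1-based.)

l=3, r=7, sum=45

l=1 r=7: -6+35=29 <66, l++
l=2 r=7: -2+35=33 <66, l++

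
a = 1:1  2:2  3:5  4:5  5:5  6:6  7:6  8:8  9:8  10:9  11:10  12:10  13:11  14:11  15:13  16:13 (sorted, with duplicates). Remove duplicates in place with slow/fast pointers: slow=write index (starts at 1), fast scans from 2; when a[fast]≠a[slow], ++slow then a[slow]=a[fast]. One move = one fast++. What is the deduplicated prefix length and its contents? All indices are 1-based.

(s=1,f=2) a[fast]=2≠a[slow]=1 write a[2]=2 → slow++,fast++
(s=2,f=3) a[fast]=5≠a[slow]=2 write a[3]=5 → slow++,fast++
(s=3,f=4) a[fast]=5=a[slow] dup → fast++
(s=3,f=5) a[fast]=5=a[slow] dup → fast++
(s=3,f=6) a[fast]=6≠a[slow]=5 write a[4]=6 → slow++,fast++
(s=4,f=7) a[fast]=6=a[slow] dup → fast++
(s=4,f=8) a[fast]=8≠a[slow]=6 write a[5]=8 → slow++,fast++
(s=5,f=9) a[fast]=8=a[slow] dup → fast++
(s=5,f=10) a[fast]=9≠a[slow]=8 write a[6]=9 → slow++,fast++
(s=6,f=11) a[fast]=10≠a[slow]=9 write a[7]=10 → slow++,fast++
(s=7,f=12) a[fast]=10=a[slow] dup → fast++
(s=7,f=13) a[fast]=11≠a[slow]=10 write a[8]=11 → slow++,fast++
(s=8,f=14) a[fast]=11=a[slow] dup → fast++
(s=8,f=15) a[fast]=13≠a[slow]=11 write a[9]=13 → slow++,fast++
(s=9,f=16) a[fast]=13=a[slow] dup → fast++

length 9; prefix = [1, 2, 5, 6, 8, 9, 10, 11, 13]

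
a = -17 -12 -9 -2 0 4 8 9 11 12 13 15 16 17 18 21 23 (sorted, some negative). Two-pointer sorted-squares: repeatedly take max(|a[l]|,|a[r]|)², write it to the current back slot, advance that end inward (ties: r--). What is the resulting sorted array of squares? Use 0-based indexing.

l=0 r=16: |-17|<=|23| out[16]=529, r--
l=0 r=15: |-17|<=|21| out[15]=441, r--
l=0 r=14: |-17|<=|18| out[14]=324, r--
l=0 r=13: |-17|<=|17| out[13]=289, r--
l=0 r=12: |-17|>|16| out[12]=289, l++
l=1 r=12: |-12|<=|16| out[11]=256, r--
l=1 r=11: |-12|<=|15| out[10]=225, r--
l=1 r=10: |-12|<=|13| out[9]=169, r--
l=1 r=9: |-12|<=|12| out[8]=144, r--
l=1 r=8: |-12|>|11| out[7]=144, l++
l=2 r=8: |-9|<=|11| out[6]=121, r--
l=2 r=7: |-9|<=|9| out[5]=81, r--
l=2 r=6: |-9|>|8| out[4]=81, l++
l=3 r=6: |-2|<=|8| out[3]=64, r--
l=3 r=5: |-2|<=|4| out[2]=16, r--
l=3 r=4: |-2|>|0| out[1]=4, l++
l=4 r=4: |0|<=|0| out[0]=0, r--

[0, 4, 16, 64, 81, 81, 121, 144, 144, 169, 225, 256, 289, 289, 324, 441, 529]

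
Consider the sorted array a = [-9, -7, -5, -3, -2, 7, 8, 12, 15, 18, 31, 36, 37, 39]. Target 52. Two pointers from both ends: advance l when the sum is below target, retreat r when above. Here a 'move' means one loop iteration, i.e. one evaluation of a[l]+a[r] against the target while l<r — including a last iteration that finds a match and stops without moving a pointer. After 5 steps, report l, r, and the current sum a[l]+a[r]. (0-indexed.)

l=0 r=13: -9+39=30 <52, l++
l=1 r=13: -7+39=32 <52, l++
l=2 r=13: -5+39=34 <52, l++
l=3 r=13: -3+39=36 <52, l++
l=4 r=13: -2+39=37 <52, l++

l=5, r=13, sum=46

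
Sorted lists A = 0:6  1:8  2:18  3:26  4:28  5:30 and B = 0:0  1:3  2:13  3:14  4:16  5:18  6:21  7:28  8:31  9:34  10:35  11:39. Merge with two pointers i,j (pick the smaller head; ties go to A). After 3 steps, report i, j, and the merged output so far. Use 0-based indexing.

i=1, j=2, merged so far=[0, 3, 6]

i=0 j=0: A[i]=6>B[j]=0 take 0, j++
i=0 j=1: A[i]=6>B[j]=3 take 3, j++
i=0 j=2: A[i]=6<=B[j]=13 take 6, i++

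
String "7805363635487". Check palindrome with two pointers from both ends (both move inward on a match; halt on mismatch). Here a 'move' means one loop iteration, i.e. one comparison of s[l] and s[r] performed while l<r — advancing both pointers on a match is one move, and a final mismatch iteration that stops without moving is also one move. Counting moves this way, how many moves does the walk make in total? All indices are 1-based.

[1,13] '7'=='7' → l++,r--
[2,12] '8'=='8' → l++,r--
[3,11] '0'!='4' → stop

3 moves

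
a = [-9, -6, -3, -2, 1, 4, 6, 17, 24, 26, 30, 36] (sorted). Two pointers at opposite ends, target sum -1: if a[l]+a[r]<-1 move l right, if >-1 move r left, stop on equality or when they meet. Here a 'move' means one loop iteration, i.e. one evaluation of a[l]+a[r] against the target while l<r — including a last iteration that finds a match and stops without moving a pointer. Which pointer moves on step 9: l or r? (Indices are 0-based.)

r

[0,11] -9+36=27 >-1 → r--
[0,10] -9+30=21 >-1 → r--
[0,9] -9+26=17 >-1 → r--
[0,8] -9+24=15 >-1 → r--
[0,7] -9+17=8 >-1 → r--
[0,6] -9+6=-3 <-1 → l++
[1,6] -6+6=0 >-1 → r--
[1,5] -6+4=-2 <-1 → l++
[2,5] -3+4=1 >-1 → r--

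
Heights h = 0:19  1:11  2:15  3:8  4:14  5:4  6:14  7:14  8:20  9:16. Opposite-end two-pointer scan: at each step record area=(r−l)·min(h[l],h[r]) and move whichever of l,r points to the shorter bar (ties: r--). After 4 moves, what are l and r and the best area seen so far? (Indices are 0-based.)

l=3, r=8, best area=152

l=0 r=9: min(19,16)*9=144 best=144 *, r--
l=0 r=8: min(19,20)*8=152 best=152 *, l++
l=1 r=8: min(11,20)*7=77 best=152, l++
l=2 r=8: min(15,20)*6=90 best=152, l++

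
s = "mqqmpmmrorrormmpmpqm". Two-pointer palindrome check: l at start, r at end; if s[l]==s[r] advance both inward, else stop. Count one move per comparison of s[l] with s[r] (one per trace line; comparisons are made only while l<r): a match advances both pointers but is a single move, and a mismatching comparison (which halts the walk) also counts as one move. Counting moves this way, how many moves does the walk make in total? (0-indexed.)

[0,19] 'm'=='m' → l++,r--
[1,18] 'q'=='q' → l++,r--
[2,17] 'q'!='p' → stop

3 moves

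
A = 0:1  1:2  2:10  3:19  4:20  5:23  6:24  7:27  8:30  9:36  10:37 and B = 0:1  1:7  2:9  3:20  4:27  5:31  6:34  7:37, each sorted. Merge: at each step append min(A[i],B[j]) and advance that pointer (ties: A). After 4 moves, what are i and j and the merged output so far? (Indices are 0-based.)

[i=0,j=0] A[i]=1<=B[j]=1 take 1 → i++
[i=1,j=0] A[i]=2>B[j]=1 take 1 → j++
[i=1,j=1] A[i]=2<=B[j]=7 take 2 → i++
[i=2,j=1] A[i]=10>B[j]=7 take 7 → j++

i=2, j=2, merged so far=[1, 1, 2, 7]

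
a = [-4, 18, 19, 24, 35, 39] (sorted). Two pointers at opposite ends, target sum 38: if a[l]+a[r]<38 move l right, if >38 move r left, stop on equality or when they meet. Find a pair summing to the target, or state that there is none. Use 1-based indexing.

no pair

[1,6] -4+39=35 <38 → l++
[2,6] 18+39=57 >38 → r--
[2,5] 18+35=53 >38 → r--
[2,4] 18+24=42 >38 → r--
[2,3] 18+19=37 <38 → l++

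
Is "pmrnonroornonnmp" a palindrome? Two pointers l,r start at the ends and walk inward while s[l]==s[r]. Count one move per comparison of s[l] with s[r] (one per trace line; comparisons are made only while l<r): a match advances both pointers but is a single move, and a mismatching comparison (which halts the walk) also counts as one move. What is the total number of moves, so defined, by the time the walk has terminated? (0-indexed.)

l=0 r=15: 'p'=='p', l++,r--
l=1 r=14: 'm'=='m', l++,r--
l=2 r=13: 'r'!='n', stop

3 moves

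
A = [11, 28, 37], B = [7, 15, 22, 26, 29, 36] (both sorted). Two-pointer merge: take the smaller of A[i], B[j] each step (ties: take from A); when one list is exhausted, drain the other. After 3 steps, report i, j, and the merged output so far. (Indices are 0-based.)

i=1, j=2, merged so far=[7, 11, 15]

i=0 j=0: A[i]=11>B[j]=7 take 7, j++
i=0 j=1: A[i]=11<=B[j]=15 take 11, i++
i=1 j=1: A[i]=28>B[j]=15 take 15, j++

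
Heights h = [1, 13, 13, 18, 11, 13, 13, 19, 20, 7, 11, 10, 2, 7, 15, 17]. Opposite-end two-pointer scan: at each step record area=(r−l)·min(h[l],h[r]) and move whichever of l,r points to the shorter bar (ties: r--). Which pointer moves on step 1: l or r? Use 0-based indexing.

[0,15] min(1,17)*15=15 best=15 * → l++

l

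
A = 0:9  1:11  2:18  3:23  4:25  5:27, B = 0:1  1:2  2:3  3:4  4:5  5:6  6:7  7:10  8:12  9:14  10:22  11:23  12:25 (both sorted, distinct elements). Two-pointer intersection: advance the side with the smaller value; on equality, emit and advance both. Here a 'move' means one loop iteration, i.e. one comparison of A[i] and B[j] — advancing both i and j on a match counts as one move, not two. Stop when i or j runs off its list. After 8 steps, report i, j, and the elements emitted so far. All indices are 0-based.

i=0 j=0: 9>1, j++
i=0 j=1: 9>2, j++
i=0 j=2: 9>3, j++
i=0 j=3: 9>4, j++
i=0 j=4: 9>5, j++
i=0 j=5: 9>6, j++
i=0 j=6: 9>7, j++
i=0 j=7: 9<10, i++

i=1, j=7, emitted=[]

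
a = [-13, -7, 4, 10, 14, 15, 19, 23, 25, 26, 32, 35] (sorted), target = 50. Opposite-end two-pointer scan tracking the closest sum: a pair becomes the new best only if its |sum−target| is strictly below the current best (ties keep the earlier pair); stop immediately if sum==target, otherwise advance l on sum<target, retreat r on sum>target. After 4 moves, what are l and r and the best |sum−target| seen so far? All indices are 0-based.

l=0 r=11: -13+35=22 d=28 *, l++
l=1 r=11: -7+35=28 d=22 *, l++
l=2 r=11: 4+35=39 d=11 *, l++
l=3 r=11: 10+35=45 d=5 *, l++

l=4, r=11, best |Δ|=5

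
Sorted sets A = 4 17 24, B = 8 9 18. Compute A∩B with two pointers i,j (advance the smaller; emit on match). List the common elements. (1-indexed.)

i=1 j=1: 4<8, i++
i=2 j=1: 17>8, j++
i=2 j=2: 17>9, j++
i=2 j=3: 17<18, i++
i=3 j=3: 24>18, j++

intersection = []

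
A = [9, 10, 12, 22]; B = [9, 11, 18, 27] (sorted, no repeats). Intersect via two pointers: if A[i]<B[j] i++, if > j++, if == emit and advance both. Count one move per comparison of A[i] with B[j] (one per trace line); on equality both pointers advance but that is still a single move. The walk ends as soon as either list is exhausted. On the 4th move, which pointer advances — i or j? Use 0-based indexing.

i=0 j=0: 9==9 emit, i++,j++
i=1 j=1: 10<11, i++
i=2 j=1: 12>11, j++
i=2 j=2: 12<18, i++

i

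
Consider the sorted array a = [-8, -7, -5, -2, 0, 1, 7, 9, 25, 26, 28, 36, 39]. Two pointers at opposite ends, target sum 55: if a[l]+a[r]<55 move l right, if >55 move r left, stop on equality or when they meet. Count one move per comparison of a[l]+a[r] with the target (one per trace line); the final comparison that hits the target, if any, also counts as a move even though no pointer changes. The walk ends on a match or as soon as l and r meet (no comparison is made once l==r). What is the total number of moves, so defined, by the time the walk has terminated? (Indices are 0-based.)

12 moves

l=0 r=12: -8+39=31 <55, l++
l=1 r=12: -7+39=32 <55, l++
l=2 r=12: -5+39=34 <55, l++
l=3 r=12: -2+39=37 <55, l++
l=4 r=12: 0+39=39 <55, l++
l=5 r=12: 1+39=40 <55, l++
l=6 r=12: 7+39=46 <55, l++
l=7 r=12: 9+39=48 <55, l++
l=8 r=12: 25+39=64 >55, r--
l=8 r=11: 25+36=61 >55, r--
l=8 r=10: 25+28=53 <55, l++
l=9 r=10: 26+28=54 <55, l++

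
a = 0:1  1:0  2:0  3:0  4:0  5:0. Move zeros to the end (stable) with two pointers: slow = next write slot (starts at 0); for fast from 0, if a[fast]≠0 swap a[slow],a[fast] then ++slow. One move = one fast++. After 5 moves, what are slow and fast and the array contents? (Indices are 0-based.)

slow=1, fast=5, a=[1, 0, 0, 0, 0, 0]

(s=0,f=0) a[fast]=1≠0 swap→a[0]=1 → slow++,fast++
(s=1,f=1) a[fast]=0 → fast++
(s=1,f=2) a[fast]=0 → fast++
(s=1,f=3) a[fast]=0 → fast++
(s=1,f=4) a[fast]=0 → fast++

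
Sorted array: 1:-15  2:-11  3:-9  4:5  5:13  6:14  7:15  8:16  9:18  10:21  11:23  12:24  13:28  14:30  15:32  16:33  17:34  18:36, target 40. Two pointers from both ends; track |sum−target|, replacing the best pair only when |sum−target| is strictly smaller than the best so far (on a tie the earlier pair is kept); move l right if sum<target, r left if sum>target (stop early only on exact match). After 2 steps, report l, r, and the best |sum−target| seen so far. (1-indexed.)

[1,18] -15+36=21 d=19 * → l++
[2,18] -11+36=25 d=15 * → l++

l=3, r=18, best |Δ|=15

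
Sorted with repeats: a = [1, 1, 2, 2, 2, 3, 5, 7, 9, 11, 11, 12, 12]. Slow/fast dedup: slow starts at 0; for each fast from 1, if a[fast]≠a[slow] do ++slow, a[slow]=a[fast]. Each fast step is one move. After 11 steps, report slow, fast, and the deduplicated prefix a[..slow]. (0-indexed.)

slow=7, fast=12, prefix=[1, 2, 3, 5, 7, 9, 11, 12]

slow=0 fast=1: a[fast]=1=a[slow] dup, fast++
slow=0 fast=2: a[fast]=2≠a[slow]=1 write a[1]=2, slow++,fast++
slow=1 fast=3: a[fast]=2=a[slow] dup, fast++
slow=1 fast=4: a[fast]=2=a[slow] dup, fast++
slow=1 fast=5: a[fast]=3≠a[slow]=2 write a[2]=3, slow++,fast++
slow=2 fast=6: a[fast]=5≠a[slow]=3 write a[3]=5, slow++,fast++
slow=3 fast=7: a[fast]=7≠a[slow]=5 write a[4]=7, slow++,fast++
slow=4 fast=8: a[fast]=9≠a[slow]=7 write a[5]=9, slow++,fast++
slow=5 fast=9: a[fast]=11≠a[slow]=9 write a[6]=11, slow++,fast++
slow=6 fast=10: a[fast]=11=a[slow] dup, fast++
slow=6 fast=11: a[fast]=12≠a[slow]=11 write a[7]=12, slow++,fast++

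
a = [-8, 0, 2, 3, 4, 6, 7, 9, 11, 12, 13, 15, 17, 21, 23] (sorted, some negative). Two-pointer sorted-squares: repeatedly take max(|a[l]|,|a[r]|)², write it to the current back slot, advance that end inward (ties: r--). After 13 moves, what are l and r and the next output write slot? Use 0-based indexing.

[0,14] |-8|<=|23| out[14]=529 → r--
[0,13] |-8|<=|21| out[13]=441 → r--
[0,12] |-8|<=|17| out[12]=289 → r--
[0,11] |-8|<=|15| out[11]=225 → r--
[0,10] |-8|<=|13| out[10]=169 → r--
[0,9] |-8|<=|12| out[9]=144 → r--
[0,8] |-8|<=|11| out[8]=121 → r--
[0,7] |-8|<=|9| out[7]=81 → r--
[0,6] |-8|>|7| out[6]=64 → l++
[1,6] |0|<=|7| out[5]=49 → r--
[1,5] |0|<=|6| out[4]=36 → r--
[1,4] |0|<=|4| out[3]=16 → r--
[1,3] |0|<=|3| out[2]=9 → r--

l=1, r=2, next write slot=1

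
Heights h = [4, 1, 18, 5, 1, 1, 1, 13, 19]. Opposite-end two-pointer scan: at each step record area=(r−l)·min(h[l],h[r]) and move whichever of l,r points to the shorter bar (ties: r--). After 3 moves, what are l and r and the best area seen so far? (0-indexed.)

[0,8] min(4,19)*8=32 best=32 * → l++
[1,8] min(1,19)*7=7 best=32 → l++
[2,8] min(18,19)*6=108 best=108 * → l++

l=3, r=8, best area=108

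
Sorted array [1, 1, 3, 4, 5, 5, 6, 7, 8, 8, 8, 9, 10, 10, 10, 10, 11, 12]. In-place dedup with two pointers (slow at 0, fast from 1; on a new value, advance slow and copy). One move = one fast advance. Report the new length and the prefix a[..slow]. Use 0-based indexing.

(s=0,f=1) a[fast]=1=a[slow] dup → fast++
(s=0,f=2) a[fast]=3≠a[slow]=1 write a[1]=3 → slow++,fast++
(s=1,f=3) a[fast]=4≠a[slow]=3 write a[2]=4 → slow++,fast++
(s=2,f=4) a[fast]=5≠a[slow]=4 write a[3]=5 → slow++,fast++
(s=3,f=5) a[fast]=5=a[slow] dup → fast++
(s=3,f=6) a[fast]=6≠a[slow]=5 write a[4]=6 → slow++,fast++
(s=4,f=7) a[fast]=7≠a[slow]=6 write a[5]=7 → slow++,fast++
(s=5,f=8) a[fast]=8≠a[slow]=7 write a[6]=8 → slow++,fast++
(s=6,f=9) a[fast]=8=a[slow] dup → fast++
(s=6,f=10) a[fast]=8=a[slow] dup → fast++
(s=6,f=11) a[fast]=9≠a[slow]=8 write a[7]=9 → slow++,fast++
(s=7,f=12) a[fast]=10≠a[slow]=9 write a[8]=10 → slow++,fast++
(s=8,f=13) a[fast]=10=a[slow] dup → fast++
(s=8,f=14) a[fast]=10=a[slow] dup → fast++
(s=8,f=15) a[fast]=10=a[slow] dup → fast++
(s=8,f=16) a[fast]=11≠a[slow]=10 write a[9]=11 → slow++,fast++
(s=9,f=17) a[fast]=12≠a[slow]=11 write a[10]=12 → slow++,fast++

length 11; prefix = [1, 3, 4, 5, 6, 7, 8, 9, 10, 11, 12]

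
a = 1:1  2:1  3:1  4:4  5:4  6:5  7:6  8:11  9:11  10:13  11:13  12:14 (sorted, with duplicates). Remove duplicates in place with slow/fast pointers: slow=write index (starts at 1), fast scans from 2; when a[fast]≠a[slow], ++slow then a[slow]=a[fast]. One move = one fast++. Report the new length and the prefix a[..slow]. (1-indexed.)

slow=1 fast=2: a[fast]=1=a[slow] dup, fast++
slow=1 fast=3: a[fast]=1=a[slow] dup, fast++
slow=1 fast=4: a[fast]=4≠a[slow]=1 write a[2]=4, slow++,fast++
slow=2 fast=5: a[fast]=4=a[slow] dup, fast++
slow=2 fast=6: a[fast]=5≠a[slow]=4 write a[3]=5, slow++,fast++
slow=3 fast=7: a[fast]=6≠a[slow]=5 write a[4]=6, slow++,fast++
slow=4 fast=8: a[fast]=11≠a[slow]=6 write a[5]=11, slow++,fast++
slow=5 fast=9: a[fast]=11=a[slow] dup, fast++
slow=5 fast=10: a[fast]=13≠a[slow]=11 write a[6]=13, slow++,fast++
slow=6 fast=11: a[fast]=13=a[slow] dup, fast++
slow=6 fast=12: a[fast]=14≠a[slow]=13 write a[7]=14, slow++,fast++

length 7; prefix = [1, 4, 5, 6, 11, 13, 14]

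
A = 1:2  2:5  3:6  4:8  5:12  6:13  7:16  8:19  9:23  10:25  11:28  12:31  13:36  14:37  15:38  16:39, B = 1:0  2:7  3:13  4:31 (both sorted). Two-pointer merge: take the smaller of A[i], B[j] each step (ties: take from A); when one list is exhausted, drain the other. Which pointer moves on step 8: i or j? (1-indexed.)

i

[i=1,j=1] A[i]=2>B[j]=0 take 0 → j++
[i=1,j=2] A[i]=2<=B[j]=7 take 2 → i++
[i=2,j=2] A[i]=5<=B[j]=7 take 5 → i++
[i=3,j=2] A[i]=6<=B[j]=7 take 6 → i++
[i=4,j=2] A[i]=8>B[j]=7 take 7 → j++
[i=4,j=3] A[i]=8<=B[j]=13 take 8 → i++
[i=5,j=3] A[i]=12<=B[j]=13 take 12 → i++
[i=6,j=3] A[i]=13<=B[j]=13 take 13 → i++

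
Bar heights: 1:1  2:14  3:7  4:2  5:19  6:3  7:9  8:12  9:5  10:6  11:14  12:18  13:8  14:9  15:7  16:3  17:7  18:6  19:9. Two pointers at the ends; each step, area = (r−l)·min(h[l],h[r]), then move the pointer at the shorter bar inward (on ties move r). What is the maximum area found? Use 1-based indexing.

max area = 153

l=1 r=19: min(1,9)*18=18 best=18 *, l++
l=2 r=19: min(14,9)*17=153 best=153 *, r--
l=2 r=18: min(14,6)*16=96 best=153, r--
l=2 r=17: min(14,7)*15=105 best=153, r--
l=2 r=16: min(14,3)*14=42 best=153, r--
l=2 r=15: min(14,7)*13=91 best=153, r--
l=2 r=14: min(14,9)*12=108 best=153, r--
l=2 r=13: min(14,8)*11=88 best=153, r--
l=2 r=12: min(14,18)*10=140 best=153, l++
l=3 r=12: min(7,18)*9=63 best=153, l++
l=4 r=12: min(2,18)*8=16 best=153, l++
l=5 r=12: min(19,18)*7=126 best=153, r--
l=5 r=11: min(19,14)*6=84 best=153, r--
l=5 r=10: min(19,6)*5=30 best=153, r--
l=5 r=9: min(19,5)*4=20 best=153, r--
l=5 r=8: min(19,12)*3=36 best=153, r--
l=5 r=7: min(19,9)*2=18 best=153, r--
l=5 r=6: min(19,3)*1=3 best=153, r--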